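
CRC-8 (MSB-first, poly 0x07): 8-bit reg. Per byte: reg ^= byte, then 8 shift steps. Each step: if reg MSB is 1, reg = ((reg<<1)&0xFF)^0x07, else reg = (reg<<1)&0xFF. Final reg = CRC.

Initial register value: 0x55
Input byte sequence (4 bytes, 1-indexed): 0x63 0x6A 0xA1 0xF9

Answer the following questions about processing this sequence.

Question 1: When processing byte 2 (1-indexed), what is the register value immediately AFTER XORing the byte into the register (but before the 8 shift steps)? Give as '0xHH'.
Answer: 0xE8

Derivation:
Register before byte 2: 0x82
Byte 2: 0x6A
0x82 XOR 0x6A = 0xE8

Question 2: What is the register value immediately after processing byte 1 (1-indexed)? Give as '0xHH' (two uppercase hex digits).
Answer: 0x82

Derivation:
After byte 1 (0x63): reg=0x82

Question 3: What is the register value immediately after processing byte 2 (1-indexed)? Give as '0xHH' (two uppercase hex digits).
After byte 1 (0x63): reg=0x82
After byte 2 (0x6A): reg=0x96

Answer: 0x96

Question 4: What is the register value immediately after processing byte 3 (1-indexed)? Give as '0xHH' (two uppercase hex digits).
After byte 1 (0x63): reg=0x82
After byte 2 (0x6A): reg=0x96
After byte 3 (0xA1): reg=0x85

Answer: 0x85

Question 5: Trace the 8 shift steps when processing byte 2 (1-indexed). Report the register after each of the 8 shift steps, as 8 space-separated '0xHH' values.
After byte 1 (0x63): reg=0x82
Register before byte 2: 0x82
After XOR with byte 0x6A: 0xE8

Answer: 0xD7 0xA9 0x55 0xAA 0x53 0xA6 0x4B 0x96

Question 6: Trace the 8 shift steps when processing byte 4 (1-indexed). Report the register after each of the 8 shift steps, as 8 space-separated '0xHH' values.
Answer: 0xF8 0xF7 0xE9 0xD5 0xAD 0x5D 0xBA 0x73

Derivation:
After byte 1 (0x63): reg=0x82
After byte 2 (0x6A): reg=0x96
After byte 3 (0xA1): reg=0x85
Register before byte 4: 0x85
After XOR with byte 0xF9: 0x7C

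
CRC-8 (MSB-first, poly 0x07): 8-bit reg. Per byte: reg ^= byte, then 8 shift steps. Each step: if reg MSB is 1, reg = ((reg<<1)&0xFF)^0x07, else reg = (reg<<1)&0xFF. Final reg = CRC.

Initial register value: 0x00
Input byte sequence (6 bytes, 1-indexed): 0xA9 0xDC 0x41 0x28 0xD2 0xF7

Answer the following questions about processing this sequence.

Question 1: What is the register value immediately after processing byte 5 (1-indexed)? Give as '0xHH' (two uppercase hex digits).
Answer: 0x76

Derivation:
After byte 1 (0xA9): reg=0x56
After byte 2 (0xDC): reg=0xBF
After byte 3 (0x41): reg=0xF4
After byte 4 (0x28): reg=0x1A
After byte 5 (0xD2): reg=0x76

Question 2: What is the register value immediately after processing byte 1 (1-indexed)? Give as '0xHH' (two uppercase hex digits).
After byte 1 (0xA9): reg=0x56

Answer: 0x56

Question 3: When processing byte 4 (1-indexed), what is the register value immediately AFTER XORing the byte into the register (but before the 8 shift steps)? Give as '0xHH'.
Answer: 0xDC

Derivation:
Register before byte 4: 0xF4
Byte 4: 0x28
0xF4 XOR 0x28 = 0xDC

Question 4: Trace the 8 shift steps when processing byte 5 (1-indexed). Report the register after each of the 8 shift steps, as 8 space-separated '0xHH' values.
After byte 1 (0xA9): reg=0x56
After byte 2 (0xDC): reg=0xBF
After byte 3 (0x41): reg=0xF4
After byte 4 (0x28): reg=0x1A
Register before byte 5: 0x1A
After XOR with byte 0xD2: 0xC8

Answer: 0x97 0x29 0x52 0xA4 0x4F 0x9E 0x3B 0x76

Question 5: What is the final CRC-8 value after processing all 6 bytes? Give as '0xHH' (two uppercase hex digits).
Answer: 0x8E

Derivation:
After byte 1 (0xA9): reg=0x56
After byte 2 (0xDC): reg=0xBF
After byte 3 (0x41): reg=0xF4
After byte 4 (0x28): reg=0x1A
After byte 5 (0xD2): reg=0x76
After byte 6 (0xF7): reg=0x8E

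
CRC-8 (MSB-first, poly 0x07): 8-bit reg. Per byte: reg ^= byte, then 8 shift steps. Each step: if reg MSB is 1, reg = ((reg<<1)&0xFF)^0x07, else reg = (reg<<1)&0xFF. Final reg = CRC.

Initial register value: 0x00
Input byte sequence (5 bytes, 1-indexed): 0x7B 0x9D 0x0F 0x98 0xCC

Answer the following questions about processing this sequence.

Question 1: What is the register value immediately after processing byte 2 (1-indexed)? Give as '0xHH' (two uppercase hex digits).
Answer: 0xEF

Derivation:
After byte 1 (0x7B): reg=0x66
After byte 2 (0x9D): reg=0xEF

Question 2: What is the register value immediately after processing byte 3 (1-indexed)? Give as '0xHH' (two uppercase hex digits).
Answer: 0xAE

Derivation:
After byte 1 (0x7B): reg=0x66
After byte 2 (0x9D): reg=0xEF
After byte 3 (0x0F): reg=0xAE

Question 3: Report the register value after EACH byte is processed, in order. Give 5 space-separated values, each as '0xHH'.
0x66 0xEF 0xAE 0x82 0xED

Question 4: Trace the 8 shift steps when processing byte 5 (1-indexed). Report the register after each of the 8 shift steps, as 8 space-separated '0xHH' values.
Answer: 0x9C 0x3F 0x7E 0xFC 0xFF 0xF9 0xF5 0xED

Derivation:
After byte 1 (0x7B): reg=0x66
After byte 2 (0x9D): reg=0xEF
After byte 3 (0x0F): reg=0xAE
After byte 4 (0x98): reg=0x82
Register before byte 5: 0x82
After XOR with byte 0xCC: 0x4E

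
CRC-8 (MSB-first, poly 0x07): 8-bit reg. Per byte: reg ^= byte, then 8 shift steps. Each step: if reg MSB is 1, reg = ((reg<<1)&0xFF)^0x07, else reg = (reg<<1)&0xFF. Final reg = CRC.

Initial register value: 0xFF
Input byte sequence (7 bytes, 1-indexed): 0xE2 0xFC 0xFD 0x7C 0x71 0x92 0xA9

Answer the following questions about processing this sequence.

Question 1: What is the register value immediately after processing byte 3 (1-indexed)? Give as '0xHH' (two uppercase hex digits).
Answer: 0x26

Derivation:
After byte 1 (0xE2): reg=0x53
After byte 2 (0xFC): reg=0x44
After byte 3 (0xFD): reg=0x26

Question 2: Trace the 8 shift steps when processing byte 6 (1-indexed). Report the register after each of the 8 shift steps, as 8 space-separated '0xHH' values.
After byte 1 (0xE2): reg=0x53
After byte 2 (0xFC): reg=0x44
After byte 3 (0xFD): reg=0x26
After byte 4 (0x7C): reg=0x81
After byte 5 (0x71): reg=0xDE
Register before byte 6: 0xDE
After XOR with byte 0x92: 0x4C

Answer: 0x98 0x37 0x6E 0xDC 0xBF 0x79 0xF2 0xE3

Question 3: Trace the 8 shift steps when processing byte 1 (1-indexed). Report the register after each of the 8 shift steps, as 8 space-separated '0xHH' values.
Answer: 0x3A 0x74 0xE8 0xD7 0xA9 0x55 0xAA 0x53

Derivation:
Register before byte 1: 0xFF
After XOR with byte 0xE2: 0x1D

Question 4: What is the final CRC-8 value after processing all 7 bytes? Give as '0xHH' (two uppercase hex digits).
After byte 1 (0xE2): reg=0x53
After byte 2 (0xFC): reg=0x44
After byte 3 (0xFD): reg=0x26
After byte 4 (0x7C): reg=0x81
After byte 5 (0x71): reg=0xDE
After byte 6 (0x92): reg=0xE3
After byte 7 (0xA9): reg=0xF1

Answer: 0xF1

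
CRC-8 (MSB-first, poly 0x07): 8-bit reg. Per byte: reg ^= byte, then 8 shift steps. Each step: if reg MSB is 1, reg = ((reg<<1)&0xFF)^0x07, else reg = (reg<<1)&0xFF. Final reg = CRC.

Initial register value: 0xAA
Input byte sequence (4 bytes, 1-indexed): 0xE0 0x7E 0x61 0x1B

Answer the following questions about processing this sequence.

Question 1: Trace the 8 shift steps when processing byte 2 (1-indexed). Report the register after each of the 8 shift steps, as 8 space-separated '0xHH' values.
After byte 1 (0xE0): reg=0xF1
Register before byte 2: 0xF1
After XOR with byte 0x7E: 0x8F

Answer: 0x19 0x32 0x64 0xC8 0x97 0x29 0x52 0xA4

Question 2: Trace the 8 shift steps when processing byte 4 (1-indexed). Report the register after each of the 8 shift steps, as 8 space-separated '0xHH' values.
After byte 1 (0xE0): reg=0xF1
After byte 2 (0x7E): reg=0xA4
After byte 3 (0x61): reg=0x55
Register before byte 4: 0x55
After XOR with byte 0x1B: 0x4E

Answer: 0x9C 0x3F 0x7E 0xFC 0xFF 0xF9 0xF5 0xED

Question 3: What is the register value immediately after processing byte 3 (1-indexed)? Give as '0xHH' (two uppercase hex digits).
Answer: 0x55

Derivation:
After byte 1 (0xE0): reg=0xF1
After byte 2 (0x7E): reg=0xA4
After byte 3 (0x61): reg=0x55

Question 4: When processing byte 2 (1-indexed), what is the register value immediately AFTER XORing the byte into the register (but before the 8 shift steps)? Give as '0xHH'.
Register before byte 2: 0xF1
Byte 2: 0x7E
0xF1 XOR 0x7E = 0x8F

Answer: 0x8F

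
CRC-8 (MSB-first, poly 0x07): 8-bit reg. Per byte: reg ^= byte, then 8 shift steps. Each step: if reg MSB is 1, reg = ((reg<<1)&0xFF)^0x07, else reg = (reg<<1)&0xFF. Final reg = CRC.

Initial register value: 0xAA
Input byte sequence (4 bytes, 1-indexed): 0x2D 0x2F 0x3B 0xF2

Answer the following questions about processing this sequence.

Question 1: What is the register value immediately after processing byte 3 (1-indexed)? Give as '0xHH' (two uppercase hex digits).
Answer: 0xD1

Derivation:
After byte 1 (0x2D): reg=0x9C
After byte 2 (0x2F): reg=0x10
After byte 3 (0x3B): reg=0xD1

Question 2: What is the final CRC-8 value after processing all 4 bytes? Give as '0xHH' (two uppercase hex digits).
Answer: 0xE9

Derivation:
After byte 1 (0x2D): reg=0x9C
After byte 2 (0x2F): reg=0x10
After byte 3 (0x3B): reg=0xD1
After byte 4 (0xF2): reg=0xE9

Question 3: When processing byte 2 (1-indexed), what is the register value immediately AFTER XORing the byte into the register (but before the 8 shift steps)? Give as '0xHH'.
Register before byte 2: 0x9C
Byte 2: 0x2F
0x9C XOR 0x2F = 0xB3

Answer: 0xB3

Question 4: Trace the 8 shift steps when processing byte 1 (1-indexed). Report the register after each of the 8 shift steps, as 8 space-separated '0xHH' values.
Answer: 0x09 0x12 0x24 0x48 0x90 0x27 0x4E 0x9C

Derivation:
Register before byte 1: 0xAA
After XOR with byte 0x2D: 0x87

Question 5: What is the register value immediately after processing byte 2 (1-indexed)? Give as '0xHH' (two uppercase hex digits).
After byte 1 (0x2D): reg=0x9C
After byte 2 (0x2F): reg=0x10

Answer: 0x10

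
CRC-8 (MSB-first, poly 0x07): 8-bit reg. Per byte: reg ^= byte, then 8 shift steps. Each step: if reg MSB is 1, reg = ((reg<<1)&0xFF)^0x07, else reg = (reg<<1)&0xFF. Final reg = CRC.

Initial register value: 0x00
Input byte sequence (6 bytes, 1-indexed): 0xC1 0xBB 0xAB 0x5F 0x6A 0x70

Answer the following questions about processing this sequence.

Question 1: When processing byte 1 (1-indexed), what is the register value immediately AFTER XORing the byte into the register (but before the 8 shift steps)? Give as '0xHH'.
Answer: 0xC1

Derivation:
Register before byte 1: 0x00
Byte 1: 0xC1
0x00 XOR 0xC1 = 0xC1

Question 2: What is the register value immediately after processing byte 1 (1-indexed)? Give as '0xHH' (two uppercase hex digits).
Answer: 0x49

Derivation:
After byte 1 (0xC1): reg=0x49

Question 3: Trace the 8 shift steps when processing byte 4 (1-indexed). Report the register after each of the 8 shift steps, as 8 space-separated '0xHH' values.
After byte 1 (0xC1): reg=0x49
After byte 2 (0xBB): reg=0xD0
After byte 3 (0xAB): reg=0x66
Register before byte 4: 0x66
After XOR with byte 0x5F: 0x39

Answer: 0x72 0xE4 0xCF 0x99 0x35 0x6A 0xD4 0xAF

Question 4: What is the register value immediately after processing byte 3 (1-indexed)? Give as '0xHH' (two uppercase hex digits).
Answer: 0x66

Derivation:
After byte 1 (0xC1): reg=0x49
After byte 2 (0xBB): reg=0xD0
After byte 3 (0xAB): reg=0x66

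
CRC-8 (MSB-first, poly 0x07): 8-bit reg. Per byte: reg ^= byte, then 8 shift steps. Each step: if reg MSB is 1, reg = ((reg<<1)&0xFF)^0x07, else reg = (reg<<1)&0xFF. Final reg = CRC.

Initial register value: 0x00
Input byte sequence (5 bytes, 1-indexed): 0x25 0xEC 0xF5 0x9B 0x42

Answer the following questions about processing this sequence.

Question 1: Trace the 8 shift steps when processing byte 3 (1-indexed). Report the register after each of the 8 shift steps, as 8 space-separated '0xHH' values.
After byte 1 (0x25): reg=0xFB
After byte 2 (0xEC): reg=0x65
Register before byte 3: 0x65
After XOR with byte 0xF5: 0x90

Answer: 0x27 0x4E 0x9C 0x3F 0x7E 0xFC 0xFF 0xF9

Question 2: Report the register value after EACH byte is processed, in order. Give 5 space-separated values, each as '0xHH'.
0xFB 0x65 0xF9 0x29 0x16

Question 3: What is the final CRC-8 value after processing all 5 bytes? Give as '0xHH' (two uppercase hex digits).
Answer: 0x16

Derivation:
After byte 1 (0x25): reg=0xFB
After byte 2 (0xEC): reg=0x65
After byte 3 (0xF5): reg=0xF9
After byte 4 (0x9B): reg=0x29
After byte 5 (0x42): reg=0x16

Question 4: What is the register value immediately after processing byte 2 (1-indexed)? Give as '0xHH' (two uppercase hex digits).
Answer: 0x65

Derivation:
After byte 1 (0x25): reg=0xFB
After byte 2 (0xEC): reg=0x65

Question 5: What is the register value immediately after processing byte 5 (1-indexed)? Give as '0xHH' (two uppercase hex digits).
Answer: 0x16

Derivation:
After byte 1 (0x25): reg=0xFB
After byte 2 (0xEC): reg=0x65
After byte 3 (0xF5): reg=0xF9
After byte 4 (0x9B): reg=0x29
After byte 5 (0x42): reg=0x16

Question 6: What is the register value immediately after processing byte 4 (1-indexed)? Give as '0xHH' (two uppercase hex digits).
Answer: 0x29

Derivation:
After byte 1 (0x25): reg=0xFB
After byte 2 (0xEC): reg=0x65
After byte 3 (0xF5): reg=0xF9
After byte 4 (0x9B): reg=0x29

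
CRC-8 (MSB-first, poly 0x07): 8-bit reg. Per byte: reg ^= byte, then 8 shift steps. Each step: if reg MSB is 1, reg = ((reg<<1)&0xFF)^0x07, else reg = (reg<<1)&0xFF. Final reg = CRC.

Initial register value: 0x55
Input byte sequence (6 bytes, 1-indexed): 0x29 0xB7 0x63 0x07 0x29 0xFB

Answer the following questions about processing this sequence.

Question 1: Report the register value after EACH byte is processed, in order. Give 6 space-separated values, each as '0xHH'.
0x73 0x52 0x97 0xF9 0x3E 0x55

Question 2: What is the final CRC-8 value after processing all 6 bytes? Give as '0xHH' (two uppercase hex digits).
After byte 1 (0x29): reg=0x73
After byte 2 (0xB7): reg=0x52
After byte 3 (0x63): reg=0x97
After byte 4 (0x07): reg=0xF9
After byte 5 (0x29): reg=0x3E
After byte 6 (0xFB): reg=0x55

Answer: 0x55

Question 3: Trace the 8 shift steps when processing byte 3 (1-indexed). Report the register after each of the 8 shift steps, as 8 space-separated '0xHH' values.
Answer: 0x62 0xC4 0x8F 0x19 0x32 0x64 0xC8 0x97

Derivation:
After byte 1 (0x29): reg=0x73
After byte 2 (0xB7): reg=0x52
Register before byte 3: 0x52
After XOR with byte 0x63: 0x31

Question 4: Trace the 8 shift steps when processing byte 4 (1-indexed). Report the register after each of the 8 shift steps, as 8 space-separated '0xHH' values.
After byte 1 (0x29): reg=0x73
After byte 2 (0xB7): reg=0x52
After byte 3 (0x63): reg=0x97
Register before byte 4: 0x97
After XOR with byte 0x07: 0x90

Answer: 0x27 0x4E 0x9C 0x3F 0x7E 0xFC 0xFF 0xF9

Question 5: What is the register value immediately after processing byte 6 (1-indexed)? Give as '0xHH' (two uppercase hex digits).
Answer: 0x55

Derivation:
After byte 1 (0x29): reg=0x73
After byte 2 (0xB7): reg=0x52
After byte 3 (0x63): reg=0x97
After byte 4 (0x07): reg=0xF9
After byte 5 (0x29): reg=0x3E
After byte 6 (0xFB): reg=0x55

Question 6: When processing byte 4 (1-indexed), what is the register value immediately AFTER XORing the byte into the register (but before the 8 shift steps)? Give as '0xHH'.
Answer: 0x90

Derivation:
Register before byte 4: 0x97
Byte 4: 0x07
0x97 XOR 0x07 = 0x90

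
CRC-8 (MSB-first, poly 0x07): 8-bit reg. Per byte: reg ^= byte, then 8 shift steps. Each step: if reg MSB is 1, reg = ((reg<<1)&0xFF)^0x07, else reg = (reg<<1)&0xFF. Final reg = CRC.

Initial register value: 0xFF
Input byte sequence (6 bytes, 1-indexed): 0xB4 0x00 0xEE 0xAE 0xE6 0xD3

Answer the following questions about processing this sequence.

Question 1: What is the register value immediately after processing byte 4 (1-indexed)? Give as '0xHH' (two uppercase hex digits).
Answer: 0xC7

Derivation:
After byte 1 (0xB4): reg=0xF6
After byte 2 (0x00): reg=0xCC
After byte 3 (0xEE): reg=0xEE
After byte 4 (0xAE): reg=0xC7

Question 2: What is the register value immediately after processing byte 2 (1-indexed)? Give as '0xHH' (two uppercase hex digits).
After byte 1 (0xB4): reg=0xF6
After byte 2 (0x00): reg=0xCC

Answer: 0xCC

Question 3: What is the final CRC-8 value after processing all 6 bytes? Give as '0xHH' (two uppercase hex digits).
After byte 1 (0xB4): reg=0xF6
After byte 2 (0x00): reg=0xCC
After byte 3 (0xEE): reg=0xEE
After byte 4 (0xAE): reg=0xC7
After byte 5 (0xE6): reg=0xE7
After byte 6 (0xD3): reg=0x8C

Answer: 0x8C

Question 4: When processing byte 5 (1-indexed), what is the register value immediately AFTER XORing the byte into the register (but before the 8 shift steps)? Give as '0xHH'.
Register before byte 5: 0xC7
Byte 5: 0xE6
0xC7 XOR 0xE6 = 0x21

Answer: 0x21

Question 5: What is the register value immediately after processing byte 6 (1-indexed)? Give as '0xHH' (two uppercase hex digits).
Answer: 0x8C

Derivation:
After byte 1 (0xB4): reg=0xF6
After byte 2 (0x00): reg=0xCC
After byte 3 (0xEE): reg=0xEE
After byte 4 (0xAE): reg=0xC7
After byte 5 (0xE6): reg=0xE7
After byte 6 (0xD3): reg=0x8C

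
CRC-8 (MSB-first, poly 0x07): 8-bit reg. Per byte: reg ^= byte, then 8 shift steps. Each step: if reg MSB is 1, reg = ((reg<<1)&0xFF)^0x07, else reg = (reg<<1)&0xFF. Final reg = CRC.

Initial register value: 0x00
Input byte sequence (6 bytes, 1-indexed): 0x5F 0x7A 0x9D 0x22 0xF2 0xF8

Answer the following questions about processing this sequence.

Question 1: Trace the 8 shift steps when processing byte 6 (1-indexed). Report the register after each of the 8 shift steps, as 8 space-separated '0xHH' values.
Answer: 0xE7 0xC9 0x95 0x2D 0x5A 0xB4 0x6F 0xDE

Derivation:
After byte 1 (0x5F): reg=0x9A
After byte 2 (0x7A): reg=0xAE
After byte 3 (0x9D): reg=0x99
After byte 4 (0x22): reg=0x28
After byte 5 (0xF2): reg=0x08
Register before byte 6: 0x08
After XOR with byte 0xF8: 0xF0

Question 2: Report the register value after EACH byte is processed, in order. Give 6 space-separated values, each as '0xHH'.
0x9A 0xAE 0x99 0x28 0x08 0xDE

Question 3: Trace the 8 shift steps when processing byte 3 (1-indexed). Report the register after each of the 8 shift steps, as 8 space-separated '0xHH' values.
After byte 1 (0x5F): reg=0x9A
After byte 2 (0x7A): reg=0xAE
Register before byte 3: 0xAE
After XOR with byte 0x9D: 0x33

Answer: 0x66 0xCC 0x9F 0x39 0x72 0xE4 0xCF 0x99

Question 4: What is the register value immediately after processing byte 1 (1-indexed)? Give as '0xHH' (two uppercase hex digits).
After byte 1 (0x5F): reg=0x9A

Answer: 0x9A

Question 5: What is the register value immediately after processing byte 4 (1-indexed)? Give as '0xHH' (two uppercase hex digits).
After byte 1 (0x5F): reg=0x9A
After byte 2 (0x7A): reg=0xAE
After byte 3 (0x9D): reg=0x99
After byte 4 (0x22): reg=0x28

Answer: 0x28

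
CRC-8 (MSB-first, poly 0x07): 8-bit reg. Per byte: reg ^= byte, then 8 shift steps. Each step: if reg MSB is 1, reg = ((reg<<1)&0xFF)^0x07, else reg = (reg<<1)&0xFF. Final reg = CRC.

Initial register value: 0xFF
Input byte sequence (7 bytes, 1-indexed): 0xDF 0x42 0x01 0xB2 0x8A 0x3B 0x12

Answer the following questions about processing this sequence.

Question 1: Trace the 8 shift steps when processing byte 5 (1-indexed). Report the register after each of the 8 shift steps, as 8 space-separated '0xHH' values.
After byte 1 (0xDF): reg=0xE0
After byte 2 (0x42): reg=0x67
After byte 3 (0x01): reg=0x35
After byte 4 (0xB2): reg=0x9C
Register before byte 5: 0x9C
After XOR with byte 0x8A: 0x16

Answer: 0x2C 0x58 0xB0 0x67 0xCE 0x9B 0x31 0x62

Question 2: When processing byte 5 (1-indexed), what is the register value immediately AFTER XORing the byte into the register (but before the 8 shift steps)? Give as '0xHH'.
Register before byte 5: 0x9C
Byte 5: 0x8A
0x9C XOR 0x8A = 0x16

Answer: 0x16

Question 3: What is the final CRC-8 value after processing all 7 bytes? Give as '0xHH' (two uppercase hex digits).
After byte 1 (0xDF): reg=0xE0
After byte 2 (0x42): reg=0x67
After byte 3 (0x01): reg=0x35
After byte 4 (0xB2): reg=0x9C
After byte 5 (0x8A): reg=0x62
After byte 6 (0x3B): reg=0x88
After byte 7 (0x12): reg=0xCF

Answer: 0xCF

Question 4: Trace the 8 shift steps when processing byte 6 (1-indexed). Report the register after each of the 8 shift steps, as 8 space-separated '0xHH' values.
Answer: 0xB2 0x63 0xC6 0x8B 0x11 0x22 0x44 0x88

Derivation:
After byte 1 (0xDF): reg=0xE0
After byte 2 (0x42): reg=0x67
After byte 3 (0x01): reg=0x35
After byte 4 (0xB2): reg=0x9C
After byte 5 (0x8A): reg=0x62
Register before byte 6: 0x62
After XOR with byte 0x3B: 0x59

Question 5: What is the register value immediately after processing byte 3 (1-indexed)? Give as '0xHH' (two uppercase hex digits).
After byte 1 (0xDF): reg=0xE0
After byte 2 (0x42): reg=0x67
After byte 3 (0x01): reg=0x35

Answer: 0x35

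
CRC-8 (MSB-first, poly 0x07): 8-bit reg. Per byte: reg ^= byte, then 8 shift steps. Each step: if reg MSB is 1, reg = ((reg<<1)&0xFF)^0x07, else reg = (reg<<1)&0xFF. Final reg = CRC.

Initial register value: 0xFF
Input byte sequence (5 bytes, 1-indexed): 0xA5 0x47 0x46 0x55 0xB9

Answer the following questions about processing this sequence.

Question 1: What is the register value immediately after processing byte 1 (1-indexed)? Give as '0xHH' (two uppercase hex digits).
Answer: 0x81

Derivation:
After byte 1 (0xA5): reg=0x81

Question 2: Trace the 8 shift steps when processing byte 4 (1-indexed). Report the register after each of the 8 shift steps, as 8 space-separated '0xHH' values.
Answer: 0x26 0x4C 0x98 0x37 0x6E 0xDC 0xBF 0x79

Derivation:
After byte 1 (0xA5): reg=0x81
After byte 2 (0x47): reg=0x5C
After byte 3 (0x46): reg=0x46
Register before byte 4: 0x46
After XOR with byte 0x55: 0x13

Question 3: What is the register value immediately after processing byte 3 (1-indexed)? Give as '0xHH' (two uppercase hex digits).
Answer: 0x46

Derivation:
After byte 1 (0xA5): reg=0x81
After byte 2 (0x47): reg=0x5C
After byte 3 (0x46): reg=0x46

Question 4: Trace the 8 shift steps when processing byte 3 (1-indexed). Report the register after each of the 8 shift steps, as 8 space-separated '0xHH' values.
After byte 1 (0xA5): reg=0x81
After byte 2 (0x47): reg=0x5C
Register before byte 3: 0x5C
After XOR with byte 0x46: 0x1A

Answer: 0x34 0x68 0xD0 0xA7 0x49 0x92 0x23 0x46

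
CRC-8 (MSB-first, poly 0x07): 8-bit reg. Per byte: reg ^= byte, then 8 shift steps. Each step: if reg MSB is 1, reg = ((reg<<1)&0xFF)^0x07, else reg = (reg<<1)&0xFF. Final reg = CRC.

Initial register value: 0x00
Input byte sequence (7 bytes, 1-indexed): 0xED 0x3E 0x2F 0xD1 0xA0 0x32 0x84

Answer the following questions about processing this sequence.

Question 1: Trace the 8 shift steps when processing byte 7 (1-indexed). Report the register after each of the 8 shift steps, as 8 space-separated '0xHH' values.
Answer: 0x7A 0xF4 0xEF 0xD9 0xB5 0x6D 0xDA 0xB3

Derivation:
After byte 1 (0xED): reg=0x8D
After byte 2 (0x3E): reg=0x10
After byte 3 (0x2F): reg=0xBD
After byte 4 (0xD1): reg=0x03
After byte 5 (0xA0): reg=0x60
After byte 6 (0x32): reg=0xB9
Register before byte 7: 0xB9
After XOR with byte 0x84: 0x3D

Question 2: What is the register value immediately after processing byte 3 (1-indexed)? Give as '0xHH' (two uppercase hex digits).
After byte 1 (0xED): reg=0x8D
After byte 2 (0x3E): reg=0x10
After byte 3 (0x2F): reg=0xBD

Answer: 0xBD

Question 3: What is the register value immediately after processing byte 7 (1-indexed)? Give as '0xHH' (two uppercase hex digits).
Answer: 0xB3

Derivation:
After byte 1 (0xED): reg=0x8D
After byte 2 (0x3E): reg=0x10
After byte 3 (0x2F): reg=0xBD
After byte 4 (0xD1): reg=0x03
After byte 5 (0xA0): reg=0x60
After byte 6 (0x32): reg=0xB9
After byte 7 (0x84): reg=0xB3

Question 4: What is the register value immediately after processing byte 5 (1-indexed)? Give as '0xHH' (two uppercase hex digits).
Answer: 0x60

Derivation:
After byte 1 (0xED): reg=0x8D
After byte 2 (0x3E): reg=0x10
After byte 3 (0x2F): reg=0xBD
After byte 4 (0xD1): reg=0x03
After byte 5 (0xA0): reg=0x60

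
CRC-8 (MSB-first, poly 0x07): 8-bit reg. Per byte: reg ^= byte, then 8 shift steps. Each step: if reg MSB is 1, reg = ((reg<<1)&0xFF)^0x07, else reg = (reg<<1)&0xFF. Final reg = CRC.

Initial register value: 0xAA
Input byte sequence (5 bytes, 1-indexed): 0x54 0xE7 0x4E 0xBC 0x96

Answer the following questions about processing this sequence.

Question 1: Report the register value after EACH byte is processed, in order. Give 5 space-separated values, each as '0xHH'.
0xF4 0x79 0x85 0xAF 0xAF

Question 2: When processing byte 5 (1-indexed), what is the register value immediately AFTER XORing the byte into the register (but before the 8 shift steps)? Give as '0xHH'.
Register before byte 5: 0xAF
Byte 5: 0x96
0xAF XOR 0x96 = 0x39

Answer: 0x39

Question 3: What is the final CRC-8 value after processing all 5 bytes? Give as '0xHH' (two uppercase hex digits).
After byte 1 (0x54): reg=0xF4
After byte 2 (0xE7): reg=0x79
After byte 3 (0x4E): reg=0x85
After byte 4 (0xBC): reg=0xAF
After byte 5 (0x96): reg=0xAF

Answer: 0xAF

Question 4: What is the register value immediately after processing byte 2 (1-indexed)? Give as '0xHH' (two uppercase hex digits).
Answer: 0x79

Derivation:
After byte 1 (0x54): reg=0xF4
After byte 2 (0xE7): reg=0x79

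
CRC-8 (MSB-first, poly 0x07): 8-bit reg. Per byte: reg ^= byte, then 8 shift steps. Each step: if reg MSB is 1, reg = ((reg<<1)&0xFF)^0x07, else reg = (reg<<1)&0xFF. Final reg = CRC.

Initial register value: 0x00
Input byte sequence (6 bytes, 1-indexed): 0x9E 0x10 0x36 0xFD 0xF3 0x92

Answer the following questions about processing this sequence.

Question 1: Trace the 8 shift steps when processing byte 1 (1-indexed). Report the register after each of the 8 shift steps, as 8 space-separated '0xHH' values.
Register before byte 1: 0x00
After XOR with byte 0x9E: 0x9E

Answer: 0x3B 0x76 0xEC 0xDF 0xB9 0x75 0xEA 0xD3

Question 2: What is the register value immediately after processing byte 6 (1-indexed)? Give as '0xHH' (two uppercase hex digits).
Answer: 0x05

Derivation:
After byte 1 (0x9E): reg=0xD3
After byte 2 (0x10): reg=0x47
After byte 3 (0x36): reg=0x50
After byte 4 (0xFD): reg=0x4A
After byte 5 (0xF3): reg=0x26
After byte 6 (0x92): reg=0x05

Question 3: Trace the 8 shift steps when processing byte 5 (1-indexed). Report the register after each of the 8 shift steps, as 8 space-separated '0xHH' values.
Answer: 0x75 0xEA 0xD3 0xA1 0x45 0x8A 0x13 0x26

Derivation:
After byte 1 (0x9E): reg=0xD3
After byte 2 (0x10): reg=0x47
After byte 3 (0x36): reg=0x50
After byte 4 (0xFD): reg=0x4A
Register before byte 5: 0x4A
After XOR with byte 0xF3: 0xB9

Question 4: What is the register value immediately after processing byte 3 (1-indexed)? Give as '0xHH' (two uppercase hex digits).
After byte 1 (0x9E): reg=0xD3
After byte 2 (0x10): reg=0x47
After byte 3 (0x36): reg=0x50

Answer: 0x50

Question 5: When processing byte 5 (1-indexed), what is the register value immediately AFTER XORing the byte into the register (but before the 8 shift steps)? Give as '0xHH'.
Answer: 0xB9

Derivation:
Register before byte 5: 0x4A
Byte 5: 0xF3
0x4A XOR 0xF3 = 0xB9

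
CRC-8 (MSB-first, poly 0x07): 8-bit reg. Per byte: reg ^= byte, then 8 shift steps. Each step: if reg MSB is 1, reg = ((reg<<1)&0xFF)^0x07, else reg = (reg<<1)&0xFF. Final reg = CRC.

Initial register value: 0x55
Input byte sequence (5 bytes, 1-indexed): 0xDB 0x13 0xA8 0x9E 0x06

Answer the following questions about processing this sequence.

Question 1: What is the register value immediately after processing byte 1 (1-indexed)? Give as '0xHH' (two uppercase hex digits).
After byte 1 (0xDB): reg=0xA3

Answer: 0xA3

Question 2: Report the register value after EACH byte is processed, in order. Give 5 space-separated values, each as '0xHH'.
0xA3 0x19 0x1E 0x89 0xA4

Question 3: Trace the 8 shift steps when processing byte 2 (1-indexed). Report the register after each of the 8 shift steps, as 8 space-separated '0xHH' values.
After byte 1 (0xDB): reg=0xA3
Register before byte 2: 0xA3
After XOR with byte 0x13: 0xB0

Answer: 0x67 0xCE 0x9B 0x31 0x62 0xC4 0x8F 0x19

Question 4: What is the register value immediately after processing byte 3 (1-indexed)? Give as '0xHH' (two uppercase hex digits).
Answer: 0x1E

Derivation:
After byte 1 (0xDB): reg=0xA3
After byte 2 (0x13): reg=0x19
After byte 3 (0xA8): reg=0x1E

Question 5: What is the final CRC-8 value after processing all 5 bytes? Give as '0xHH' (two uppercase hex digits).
After byte 1 (0xDB): reg=0xA3
After byte 2 (0x13): reg=0x19
After byte 3 (0xA8): reg=0x1E
After byte 4 (0x9E): reg=0x89
After byte 5 (0x06): reg=0xA4

Answer: 0xA4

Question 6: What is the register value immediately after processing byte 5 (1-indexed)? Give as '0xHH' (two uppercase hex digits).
Answer: 0xA4

Derivation:
After byte 1 (0xDB): reg=0xA3
After byte 2 (0x13): reg=0x19
After byte 3 (0xA8): reg=0x1E
After byte 4 (0x9E): reg=0x89
After byte 5 (0x06): reg=0xA4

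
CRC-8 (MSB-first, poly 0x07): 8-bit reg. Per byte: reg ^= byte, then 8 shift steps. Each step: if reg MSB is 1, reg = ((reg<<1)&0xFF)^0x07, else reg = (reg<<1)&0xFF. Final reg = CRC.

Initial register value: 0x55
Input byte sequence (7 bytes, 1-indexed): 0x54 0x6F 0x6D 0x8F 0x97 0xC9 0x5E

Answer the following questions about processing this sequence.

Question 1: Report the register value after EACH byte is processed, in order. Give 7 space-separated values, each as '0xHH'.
0x07 0x1F 0x59 0x2C 0x28 0xA9 0xCB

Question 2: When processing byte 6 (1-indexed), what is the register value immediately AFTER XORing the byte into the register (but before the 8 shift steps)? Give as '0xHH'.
Answer: 0xE1

Derivation:
Register before byte 6: 0x28
Byte 6: 0xC9
0x28 XOR 0xC9 = 0xE1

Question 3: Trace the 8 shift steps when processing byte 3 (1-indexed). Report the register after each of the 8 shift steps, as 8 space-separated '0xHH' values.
After byte 1 (0x54): reg=0x07
After byte 2 (0x6F): reg=0x1F
Register before byte 3: 0x1F
After XOR with byte 0x6D: 0x72

Answer: 0xE4 0xCF 0x99 0x35 0x6A 0xD4 0xAF 0x59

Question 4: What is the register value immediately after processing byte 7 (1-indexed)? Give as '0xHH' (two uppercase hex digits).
Answer: 0xCB

Derivation:
After byte 1 (0x54): reg=0x07
After byte 2 (0x6F): reg=0x1F
After byte 3 (0x6D): reg=0x59
After byte 4 (0x8F): reg=0x2C
After byte 5 (0x97): reg=0x28
After byte 6 (0xC9): reg=0xA9
After byte 7 (0x5E): reg=0xCB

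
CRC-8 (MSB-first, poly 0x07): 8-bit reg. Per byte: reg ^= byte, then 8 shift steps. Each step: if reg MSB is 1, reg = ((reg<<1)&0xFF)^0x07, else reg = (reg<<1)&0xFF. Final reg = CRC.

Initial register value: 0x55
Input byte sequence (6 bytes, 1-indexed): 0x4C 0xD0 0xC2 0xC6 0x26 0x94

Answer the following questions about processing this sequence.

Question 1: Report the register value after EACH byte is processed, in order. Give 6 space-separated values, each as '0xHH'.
0x4F 0xD4 0x62 0x75 0xBE 0xD6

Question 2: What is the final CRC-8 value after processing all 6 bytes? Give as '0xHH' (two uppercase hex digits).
Answer: 0xD6

Derivation:
After byte 1 (0x4C): reg=0x4F
After byte 2 (0xD0): reg=0xD4
After byte 3 (0xC2): reg=0x62
After byte 4 (0xC6): reg=0x75
After byte 5 (0x26): reg=0xBE
After byte 6 (0x94): reg=0xD6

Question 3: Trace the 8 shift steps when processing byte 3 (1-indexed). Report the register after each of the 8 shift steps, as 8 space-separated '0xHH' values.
After byte 1 (0x4C): reg=0x4F
After byte 2 (0xD0): reg=0xD4
Register before byte 3: 0xD4
After XOR with byte 0xC2: 0x16

Answer: 0x2C 0x58 0xB0 0x67 0xCE 0x9B 0x31 0x62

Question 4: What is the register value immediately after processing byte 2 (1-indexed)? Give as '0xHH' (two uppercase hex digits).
After byte 1 (0x4C): reg=0x4F
After byte 2 (0xD0): reg=0xD4

Answer: 0xD4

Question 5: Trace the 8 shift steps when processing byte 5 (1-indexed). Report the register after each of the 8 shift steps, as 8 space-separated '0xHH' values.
Answer: 0xA6 0x4B 0x96 0x2B 0x56 0xAC 0x5F 0xBE

Derivation:
After byte 1 (0x4C): reg=0x4F
After byte 2 (0xD0): reg=0xD4
After byte 3 (0xC2): reg=0x62
After byte 4 (0xC6): reg=0x75
Register before byte 5: 0x75
After XOR with byte 0x26: 0x53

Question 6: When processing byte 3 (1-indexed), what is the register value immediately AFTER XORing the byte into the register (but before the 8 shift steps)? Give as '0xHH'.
Register before byte 3: 0xD4
Byte 3: 0xC2
0xD4 XOR 0xC2 = 0x16

Answer: 0x16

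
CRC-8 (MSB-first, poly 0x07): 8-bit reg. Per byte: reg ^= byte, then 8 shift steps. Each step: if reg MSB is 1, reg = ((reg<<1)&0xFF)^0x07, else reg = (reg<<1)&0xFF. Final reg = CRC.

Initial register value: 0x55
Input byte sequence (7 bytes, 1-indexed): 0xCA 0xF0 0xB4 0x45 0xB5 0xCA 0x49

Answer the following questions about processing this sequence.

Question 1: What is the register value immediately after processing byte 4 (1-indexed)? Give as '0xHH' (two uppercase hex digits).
Answer: 0x2F

Derivation:
After byte 1 (0xCA): reg=0xD4
After byte 2 (0xF0): reg=0xFC
After byte 3 (0xB4): reg=0xFF
After byte 4 (0x45): reg=0x2F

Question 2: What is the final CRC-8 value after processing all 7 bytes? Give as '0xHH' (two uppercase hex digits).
Answer: 0xB9

Derivation:
After byte 1 (0xCA): reg=0xD4
After byte 2 (0xF0): reg=0xFC
After byte 3 (0xB4): reg=0xFF
After byte 4 (0x45): reg=0x2F
After byte 5 (0xB5): reg=0xCF
After byte 6 (0xCA): reg=0x1B
After byte 7 (0x49): reg=0xB9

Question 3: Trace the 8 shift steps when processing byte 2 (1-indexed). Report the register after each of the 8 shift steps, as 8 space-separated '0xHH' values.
After byte 1 (0xCA): reg=0xD4
Register before byte 2: 0xD4
After XOR with byte 0xF0: 0x24

Answer: 0x48 0x90 0x27 0x4E 0x9C 0x3F 0x7E 0xFC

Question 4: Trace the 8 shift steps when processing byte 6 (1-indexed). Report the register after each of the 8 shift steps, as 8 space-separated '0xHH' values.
After byte 1 (0xCA): reg=0xD4
After byte 2 (0xF0): reg=0xFC
After byte 3 (0xB4): reg=0xFF
After byte 4 (0x45): reg=0x2F
After byte 5 (0xB5): reg=0xCF
Register before byte 6: 0xCF
After XOR with byte 0xCA: 0x05

Answer: 0x0A 0x14 0x28 0x50 0xA0 0x47 0x8E 0x1B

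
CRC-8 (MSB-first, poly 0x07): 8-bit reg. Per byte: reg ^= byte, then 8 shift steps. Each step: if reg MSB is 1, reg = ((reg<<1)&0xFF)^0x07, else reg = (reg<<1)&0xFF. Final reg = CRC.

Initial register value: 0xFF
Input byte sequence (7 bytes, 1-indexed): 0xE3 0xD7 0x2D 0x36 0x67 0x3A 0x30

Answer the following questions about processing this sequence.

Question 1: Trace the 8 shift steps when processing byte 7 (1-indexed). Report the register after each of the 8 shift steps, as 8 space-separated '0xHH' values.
After byte 1 (0xE3): reg=0x54
After byte 2 (0xD7): reg=0x80
After byte 3 (0x2D): reg=0x4A
After byte 4 (0x36): reg=0x73
After byte 5 (0x67): reg=0x6C
After byte 6 (0x3A): reg=0xA5
Register before byte 7: 0xA5
After XOR with byte 0x30: 0x95

Answer: 0x2D 0x5A 0xB4 0x6F 0xDE 0xBB 0x71 0xE2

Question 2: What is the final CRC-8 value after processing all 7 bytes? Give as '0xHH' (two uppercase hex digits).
Answer: 0xE2

Derivation:
After byte 1 (0xE3): reg=0x54
After byte 2 (0xD7): reg=0x80
After byte 3 (0x2D): reg=0x4A
After byte 4 (0x36): reg=0x73
After byte 5 (0x67): reg=0x6C
After byte 6 (0x3A): reg=0xA5
After byte 7 (0x30): reg=0xE2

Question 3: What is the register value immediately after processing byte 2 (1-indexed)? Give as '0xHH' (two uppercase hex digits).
Answer: 0x80

Derivation:
After byte 1 (0xE3): reg=0x54
After byte 2 (0xD7): reg=0x80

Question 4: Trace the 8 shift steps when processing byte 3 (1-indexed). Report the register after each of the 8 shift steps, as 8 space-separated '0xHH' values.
After byte 1 (0xE3): reg=0x54
After byte 2 (0xD7): reg=0x80
Register before byte 3: 0x80
After XOR with byte 0x2D: 0xAD

Answer: 0x5D 0xBA 0x73 0xE6 0xCB 0x91 0x25 0x4A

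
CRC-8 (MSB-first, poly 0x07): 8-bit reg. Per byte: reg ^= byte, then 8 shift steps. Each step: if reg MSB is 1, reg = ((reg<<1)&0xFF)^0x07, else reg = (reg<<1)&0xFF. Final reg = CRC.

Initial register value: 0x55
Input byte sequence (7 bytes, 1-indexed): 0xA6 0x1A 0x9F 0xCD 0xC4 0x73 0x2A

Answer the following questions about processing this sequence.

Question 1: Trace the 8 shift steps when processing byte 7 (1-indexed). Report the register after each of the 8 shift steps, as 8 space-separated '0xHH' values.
Answer: 0xFB 0xF1 0xE5 0xCD 0x9D 0x3D 0x7A 0xF4

Derivation:
After byte 1 (0xA6): reg=0xD7
After byte 2 (0x1A): reg=0x6D
After byte 3 (0x9F): reg=0xD0
After byte 4 (0xCD): reg=0x53
After byte 5 (0xC4): reg=0xEC
After byte 6 (0x73): reg=0xD4
Register before byte 7: 0xD4
After XOR with byte 0x2A: 0xFE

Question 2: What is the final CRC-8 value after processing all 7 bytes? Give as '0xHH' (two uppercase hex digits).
Answer: 0xF4

Derivation:
After byte 1 (0xA6): reg=0xD7
After byte 2 (0x1A): reg=0x6D
After byte 3 (0x9F): reg=0xD0
After byte 4 (0xCD): reg=0x53
After byte 5 (0xC4): reg=0xEC
After byte 6 (0x73): reg=0xD4
After byte 7 (0x2A): reg=0xF4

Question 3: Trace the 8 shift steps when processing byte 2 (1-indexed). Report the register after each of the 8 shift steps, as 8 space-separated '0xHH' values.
After byte 1 (0xA6): reg=0xD7
Register before byte 2: 0xD7
After XOR with byte 0x1A: 0xCD

Answer: 0x9D 0x3D 0x7A 0xF4 0xEF 0xD9 0xB5 0x6D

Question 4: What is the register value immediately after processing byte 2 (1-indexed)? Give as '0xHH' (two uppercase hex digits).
Answer: 0x6D

Derivation:
After byte 1 (0xA6): reg=0xD7
After byte 2 (0x1A): reg=0x6D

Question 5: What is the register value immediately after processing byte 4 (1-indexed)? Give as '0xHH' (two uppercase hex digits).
Answer: 0x53

Derivation:
After byte 1 (0xA6): reg=0xD7
After byte 2 (0x1A): reg=0x6D
After byte 3 (0x9F): reg=0xD0
After byte 4 (0xCD): reg=0x53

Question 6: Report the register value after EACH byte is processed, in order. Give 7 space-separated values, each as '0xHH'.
0xD7 0x6D 0xD0 0x53 0xEC 0xD4 0xF4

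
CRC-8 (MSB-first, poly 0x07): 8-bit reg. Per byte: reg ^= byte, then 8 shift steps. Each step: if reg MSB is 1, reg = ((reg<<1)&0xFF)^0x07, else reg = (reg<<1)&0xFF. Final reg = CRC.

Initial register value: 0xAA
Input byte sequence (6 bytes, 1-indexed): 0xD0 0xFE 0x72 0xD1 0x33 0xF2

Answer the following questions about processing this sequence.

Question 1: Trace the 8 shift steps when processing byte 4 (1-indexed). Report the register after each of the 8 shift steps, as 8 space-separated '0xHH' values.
After byte 1 (0xD0): reg=0x61
After byte 2 (0xFE): reg=0xD4
After byte 3 (0x72): reg=0x7B
Register before byte 4: 0x7B
After XOR with byte 0xD1: 0xAA

Answer: 0x53 0xA6 0x4B 0x96 0x2B 0x56 0xAC 0x5F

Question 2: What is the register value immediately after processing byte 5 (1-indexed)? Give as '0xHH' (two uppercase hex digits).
After byte 1 (0xD0): reg=0x61
After byte 2 (0xFE): reg=0xD4
After byte 3 (0x72): reg=0x7B
After byte 4 (0xD1): reg=0x5F
After byte 5 (0x33): reg=0x03

Answer: 0x03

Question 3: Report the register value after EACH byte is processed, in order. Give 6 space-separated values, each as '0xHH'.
0x61 0xD4 0x7B 0x5F 0x03 0xD9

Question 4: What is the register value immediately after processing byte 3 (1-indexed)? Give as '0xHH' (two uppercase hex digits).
After byte 1 (0xD0): reg=0x61
After byte 2 (0xFE): reg=0xD4
After byte 3 (0x72): reg=0x7B

Answer: 0x7B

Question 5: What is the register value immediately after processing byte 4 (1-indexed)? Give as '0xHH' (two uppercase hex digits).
After byte 1 (0xD0): reg=0x61
After byte 2 (0xFE): reg=0xD4
After byte 3 (0x72): reg=0x7B
After byte 4 (0xD1): reg=0x5F

Answer: 0x5F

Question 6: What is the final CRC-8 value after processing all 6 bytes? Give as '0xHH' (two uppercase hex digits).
After byte 1 (0xD0): reg=0x61
After byte 2 (0xFE): reg=0xD4
After byte 3 (0x72): reg=0x7B
After byte 4 (0xD1): reg=0x5F
After byte 5 (0x33): reg=0x03
After byte 6 (0xF2): reg=0xD9

Answer: 0xD9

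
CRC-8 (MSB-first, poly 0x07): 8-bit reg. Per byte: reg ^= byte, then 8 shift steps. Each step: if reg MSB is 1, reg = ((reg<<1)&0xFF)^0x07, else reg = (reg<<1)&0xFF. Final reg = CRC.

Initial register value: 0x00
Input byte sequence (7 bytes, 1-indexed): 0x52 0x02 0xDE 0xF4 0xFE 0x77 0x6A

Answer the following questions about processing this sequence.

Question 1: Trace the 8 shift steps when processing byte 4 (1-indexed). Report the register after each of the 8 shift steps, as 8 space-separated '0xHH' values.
After byte 1 (0x52): reg=0xB9
After byte 2 (0x02): reg=0x28
After byte 3 (0xDE): reg=0xCC
Register before byte 4: 0xCC
After XOR with byte 0xF4: 0x38

Answer: 0x70 0xE0 0xC7 0x89 0x15 0x2A 0x54 0xA8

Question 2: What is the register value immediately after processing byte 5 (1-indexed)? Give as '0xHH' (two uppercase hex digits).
Answer: 0xA5

Derivation:
After byte 1 (0x52): reg=0xB9
After byte 2 (0x02): reg=0x28
After byte 3 (0xDE): reg=0xCC
After byte 4 (0xF4): reg=0xA8
After byte 5 (0xFE): reg=0xA5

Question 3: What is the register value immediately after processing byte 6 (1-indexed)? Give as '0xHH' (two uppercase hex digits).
After byte 1 (0x52): reg=0xB9
After byte 2 (0x02): reg=0x28
After byte 3 (0xDE): reg=0xCC
After byte 4 (0xF4): reg=0xA8
After byte 5 (0xFE): reg=0xA5
After byte 6 (0x77): reg=0x30

Answer: 0x30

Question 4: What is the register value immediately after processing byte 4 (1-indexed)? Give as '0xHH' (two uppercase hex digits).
After byte 1 (0x52): reg=0xB9
After byte 2 (0x02): reg=0x28
After byte 3 (0xDE): reg=0xCC
After byte 4 (0xF4): reg=0xA8

Answer: 0xA8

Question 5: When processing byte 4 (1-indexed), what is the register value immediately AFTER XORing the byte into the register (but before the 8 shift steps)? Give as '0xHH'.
Answer: 0x38

Derivation:
Register before byte 4: 0xCC
Byte 4: 0xF4
0xCC XOR 0xF4 = 0x38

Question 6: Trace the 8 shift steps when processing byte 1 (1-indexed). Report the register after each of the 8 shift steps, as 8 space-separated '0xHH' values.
Answer: 0xA4 0x4F 0x9E 0x3B 0x76 0xEC 0xDF 0xB9

Derivation:
Register before byte 1: 0x00
After XOR with byte 0x52: 0x52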